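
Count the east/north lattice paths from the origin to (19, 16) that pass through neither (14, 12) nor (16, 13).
Number of paths = 2065242450

Inclusion–exclusion. Total paths: C(35, 19) = 4059928950. Through P₁: C(26, 14)·C(9, 5) = 1216870200. Through P₂: C(29, 16)·C(6, 3) = 1357278300. Since P₁ is strictly southwest of P₂, a monotone path through both must visit P₁ then P₂; paths through both = C(26, 14)·C(3, 2)·C(6, 3) = 579462000. Avoid both = 4059928950 − 1216870200 − 1357278300 + 579462000 = 2065242450.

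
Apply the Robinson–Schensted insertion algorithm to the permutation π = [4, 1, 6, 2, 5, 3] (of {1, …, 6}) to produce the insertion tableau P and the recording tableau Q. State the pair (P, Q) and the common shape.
P = [1, 2, 3] / [4, 5] / [6];  Q = [1, 3, 5] / [2, 4] / [6];  common shape = (3, 2, 1)

Row-insert the values π_1, π_2, … into P one at a time, bumping the leftmost entry strictly greater than the inserted value down to the next row. The recording tableau Q records, in position (i, j), the step at which that cell was added to P.
  Insert 4 (step 1): P = [4];  Q = [1]
  Insert 1 (step 2): P = [1] / [4];  Q = [1] / [2]
  Insert 6 (step 3): P = [1, 6] / [4];  Q = [1, 3] / [2]
  Insert 2 (step 4): P = [1, 2] / [4, 6];  Q = [1, 3] / [2, 4]
  Insert 5 (step 5): P = [1, 2, 5] / [4, 6];  Q = [1, 3, 5] / [2, 4]
  Insert 3 (step 6): P = [1, 2, 3] / [4, 5] / [6];  Q = [1, 3, 5] / [2, 4] / [6]
Final shape: (3, 2, 1).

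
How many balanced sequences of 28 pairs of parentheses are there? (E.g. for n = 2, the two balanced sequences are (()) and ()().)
C_28 = 263747951750360

These balanced parentheses are counted by the Catalan number C_n = (1/(n + 1)) · C(2n, n). For n = 28: C_28 = (1/29) · C(56, 28) = 7648690600760440/29 = 263747951750360.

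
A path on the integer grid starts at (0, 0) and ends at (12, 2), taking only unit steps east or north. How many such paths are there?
Number of paths = 91

A monotone lattice path from (0, 0) to (12, 2) consists of 12 east steps and 2 north steps in some order, so it is determined by which 12 of the 14 steps are east. The count is C(14, 12) = 91.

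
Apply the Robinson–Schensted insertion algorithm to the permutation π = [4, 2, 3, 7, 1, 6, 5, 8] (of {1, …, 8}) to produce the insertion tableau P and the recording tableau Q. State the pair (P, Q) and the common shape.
P = [1, 3, 5, 8] / [2, 6] / [4, 7];  Q = [1, 3, 4, 8] / [2, 6] / [5, 7];  common shape = (4, 2, 2)

Row-insert the values π_1, π_2, … into P one at a time, bumping the leftmost entry strictly greater than the inserted value down to the next row. The recording tableau Q records, in position (i, j), the step at which that cell was added to P.
  Insert 4 (step 1): P = [4];  Q = [1]
  Insert 2 (step 2): P = [2] / [4];  Q = [1] / [2]
  Insert 3 (step 3): P = [2, 3] / [4];  Q = [1, 3] / [2]
  Insert 7 (step 4): P = [2, 3, 7] / [4];  Q = [1, 3, 4] / [2]
  Insert 1 (step 5): P = [1, 3, 7] / [2] / [4];  Q = [1, 3, 4] / [2] / [5]
  Insert 6 (step 6): P = [1, 3, 6] / [2, 7] / [4];  Q = [1, 3, 4] / [2, 6] / [5]
  Insert 5 (step 7): P = [1, 3, 5] / [2, 6] / [4, 7];  Q = [1, 3, 4] / [2, 6] / [5, 7]
  Insert 8 (step 8): P = [1, 3, 5, 8] / [2, 6] / [4, 7];  Q = [1, 3, 4, 8] / [2, 6] / [5, 7]
Final shape: (4, 2, 2).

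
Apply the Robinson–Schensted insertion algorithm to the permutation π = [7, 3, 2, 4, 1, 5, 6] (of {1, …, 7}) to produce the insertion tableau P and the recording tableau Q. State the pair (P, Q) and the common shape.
P = [1, 4, 5, 6] / [2] / [3] / [7];  Q = [1, 4, 6, 7] / [2] / [3] / [5];  common shape = (4, 1, 1, 1)

Row-insert the values π_1, π_2, … into P one at a time, bumping the leftmost entry strictly greater than the inserted value down to the next row. The recording tableau Q records, in position (i, j), the step at which that cell was added to P.
  Insert 7 (step 1): P = [7];  Q = [1]
  Insert 3 (step 2): P = [3] / [7];  Q = [1] / [2]
  Insert 2 (step 3): P = [2] / [3] / [7];  Q = [1] / [2] / [3]
  Insert 4 (step 4): P = [2, 4] / [3] / [7];  Q = [1, 4] / [2] / [3]
  Insert 1 (step 5): P = [1, 4] / [2] / [3] / [7];  Q = [1, 4] / [2] / [3] / [5]
  Insert 5 (step 6): P = [1, 4, 5] / [2] / [3] / [7];  Q = [1, 4, 6] / [2] / [3] / [5]
  Insert 6 (step 7): P = [1, 4, 5, 6] / [2] / [3] / [7];  Q = [1, 4, 6, 7] / [2] / [3] / [5]
Final shape: (4, 1, 1, 1).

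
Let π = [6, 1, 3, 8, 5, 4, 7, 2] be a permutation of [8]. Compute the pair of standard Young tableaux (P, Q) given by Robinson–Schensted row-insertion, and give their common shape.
P = [1, 2, 4, 7] / [3, 8] / [5] / [6];  Q = [1, 3, 4, 7] / [2, 5] / [6] / [8];  common shape = (4, 2, 1, 1)

Row-insert the values π_1, π_2, … into P one at a time, bumping the leftmost entry strictly greater than the inserted value down to the next row. The recording tableau Q records, in position (i, j), the step at which that cell was added to P.
  Insert 6 (step 1): P = [6];  Q = [1]
  Insert 1 (step 2): P = [1] / [6];  Q = [1] / [2]
  Insert 3 (step 3): P = [1, 3] / [6];  Q = [1, 3] / [2]
  Insert 8 (step 4): P = [1, 3, 8] / [6];  Q = [1, 3, 4] / [2]
  Insert 5 (step 5): P = [1, 3, 5] / [6, 8];  Q = [1, 3, 4] / [2, 5]
  Insert 4 (step 6): P = [1, 3, 4] / [5, 8] / [6];  Q = [1, 3, 4] / [2, 5] / [6]
  Insert 7 (step 7): P = [1, 3, 4, 7] / [5, 8] / [6];  Q = [1, 3, 4, 7] / [2, 5] / [6]
  Insert 2 (step 8): P = [1, 2, 4, 7] / [3, 8] / [5] / [6];  Q = [1, 3, 4, 7] / [2, 5] / [6] / [8]
Final shape: (4, 2, 1, 1).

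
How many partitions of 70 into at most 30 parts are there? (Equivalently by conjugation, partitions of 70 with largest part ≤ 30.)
p(70, parts ≤ 30) = 3910071

Use the recurrence p(n, m) = p(n, m−1) + p(n−m, m): either the largest part is < m (count p(n, m−1)) or the largest part is exactly m (remove one copy of m, count p(n−m, m)). With p(0, ·) = 1 this gives p(70, parts ≤ 30) = 3910071. (By conjugating Young diagrams, this also counts partitions of 70 into at most 30 parts.)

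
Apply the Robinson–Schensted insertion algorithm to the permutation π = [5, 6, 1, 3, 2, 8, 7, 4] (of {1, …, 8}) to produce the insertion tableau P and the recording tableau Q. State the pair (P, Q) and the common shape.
P = [1, 2, 4] / [3, 6, 7] / [5, 8];  Q = [1, 2, 6] / [3, 4, 7] / [5, 8];  common shape = (3, 3, 2)

Row-insert the values π_1, π_2, … into P one at a time, bumping the leftmost entry strictly greater than the inserted value down to the next row. The recording tableau Q records, in position (i, j), the step at which that cell was added to P.
  Insert 5 (step 1): P = [5];  Q = [1]
  Insert 6 (step 2): P = [5, 6];  Q = [1, 2]
  Insert 1 (step 3): P = [1, 6] / [5];  Q = [1, 2] / [3]
  Insert 3 (step 4): P = [1, 3] / [5, 6];  Q = [1, 2] / [3, 4]
  Insert 2 (step 5): P = [1, 2] / [3, 6] / [5];  Q = [1, 2] / [3, 4] / [5]
  Insert 8 (step 6): P = [1, 2, 8] / [3, 6] / [5];  Q = [1, 2, 6] / [3, 4] / [5]
  Insert 7 (step 7): P = [1, 2, 7] / [3, 6, 8] / [5];  Q = [1, 2, 6] / [3, 4, 7] / [5]
  Insert 4 (step 8): P = [1, 2, 4] / [3, 6, 7] / [5, 8];  Q = [1, 2, 6] / [3, 4, 7] / [5, 8]
Final shape: (3, 3, 2).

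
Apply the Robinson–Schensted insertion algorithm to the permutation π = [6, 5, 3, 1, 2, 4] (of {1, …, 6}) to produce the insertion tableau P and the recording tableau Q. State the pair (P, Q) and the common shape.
P = [1, 2, 4] / [3] / [5] / [6];  Q = [1, 5, 6] / [2] / [3] / [4];  common shape = (3, 1, 1, 1)

Row-insert the values π_1, π_2, … into P one at a time, bumping the leftmost entry strictly greater than the inserted value down to the next row. The recording tableau Q records, in position (i, j), the step at which that cell was added to P.
  Insert 6 (step 1): P = [6];  Q = [1]
  Insert 5 (step 2): P = [5] / [6];  Q = [1] / [2]
  Insert 3 (step 3): P = [3] / [5] / [6];  Q = [1] / [2] / [3]
  Insert 1 (step 4): P = [1] / [3] / [5] / [6];  Q = [1] / [2] / [3] / [4]
  Insert 2 (step 5): P = [1, 2] / [3] / [5] / [6];  Q = [1, 5] / [2] / [3] / [4]
  Insert 4 (step 6): P = [1, 2, 4] / [3] / [5] / [6];  Q = [1, 5, 6] / [2] / [3] / [4]
Final shape: (3, 1, 1, 1).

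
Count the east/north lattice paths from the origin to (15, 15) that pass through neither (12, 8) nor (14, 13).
Number of paths = 87762330

Inclusion–exclusion. Total paths: C(30, 15) = 155117520. Through P₁: C(20, 12)·C(10, 3) = 15116400. Through P₂: C(27, 14)·C(3, 1) = 60174900. Since P₁ is strictly southwest of P₂, a monotone path through both must visit P₁ then P₂; paths through both = C(20, 12)·C(7, 2)·C(3, 1) = 7936110. Avoid both = 155117520 − 15116400 − 60174900 + 7936110 = 87762330.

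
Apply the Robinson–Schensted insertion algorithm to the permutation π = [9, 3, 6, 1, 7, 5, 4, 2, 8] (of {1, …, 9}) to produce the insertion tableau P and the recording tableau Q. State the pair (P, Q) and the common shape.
P = [1, 2, 7, 8] / [3, 4] / [5] / [6] / [9];  Q = [1, 3, 5, 9] / [2, 6] / [4] / [7] / [8];  common shape = (4, 2, 1, 1, 1)

Row-insert the values π_1, π_2, … into P one at a time, bumping the leftmost entry strictly greater than the inserted value down to the next row. The recording tableau Q records, in position (i, j), the step at which that cell was added to P.
  Insert 9 (step 1): P = [9];  Q = [1]
  Insert 3 (step 2): P = [3] / [9];  Q = [1] / [2]
  Insert 6 (step 3): P = [3, 6] / [9];  Q = [1, 3] / [2]
  Insert 1 (step 4): P = [1, 6] / [3] / [9];  Q = [1, 3] / [2] / [4]
  Insert 7 (step 5): P = [1, 6, 7] / [3] / [9];  Q = [1, 3, 5] / [2] / [4]
  Insert 5 (step 6): P = [1, 5, 7] / [3, 6] / [9];  Q = [1, 3, 5] / [2, 6] / [4]
  Insert 4 (step 7): P = [1, 4, 7] / [3, 5] / [6] / [9];  Q = [1, 3, 5] / [2, 6] / [4] / [7]
  Insert 2 (step 8): P = [1, 2, 7] / [3, 4] / [5] / [6] / [9];  Q = [1, 3, 5] / [2, 6] / [4] / [7] / [8]
  Insert 8 (step 9): P = [1, 2, 7, 8] / [3, 4] / [5] / [6] / [9];  Q = [1, 3, 5, 9] / [2, 6] / [4] / [7] / [8]
Final shape: (4, 2, 1, 1, 1).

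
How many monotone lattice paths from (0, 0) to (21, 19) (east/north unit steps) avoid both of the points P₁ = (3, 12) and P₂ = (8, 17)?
Number of paths = 130962163825

Inclusion–exclusion. Total paths: C(40, 21) = 131282408400. Through P₁: C(15, 3)·C(25, 18) = 218718500. Through P₂: C(25, 8)·C(15, 13) = 113565375. Since P₁ is strictly southwest of P₂, a monotone path through both must visit P₁ then P₂; paths through both = C(15, 3)·C(10, 5)·C(15, 13) = 12039300. Avoid both = 131282408400 − 218718500 − 113565375 + 12039300 = 130962163825.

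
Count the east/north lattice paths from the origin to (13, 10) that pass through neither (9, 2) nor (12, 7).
Number of paths = 927609

Inclusion–exclusion. Total paths: C(23, 13) = 1144066. Through P₁: C(11, 9)·C(12, 4) = 27225. Through P₂: C(19, 12)·C(4, 1) = 201552. Since P₁ is strictly southwest of P₂, a monotone path through both must visit P₁ then P₂; paths through both = C(11, 9)·C(8, 3)·C(4, 1) = 12320. Avoid both = 1144066 − 27225 − 201552 + 12320 = 927609.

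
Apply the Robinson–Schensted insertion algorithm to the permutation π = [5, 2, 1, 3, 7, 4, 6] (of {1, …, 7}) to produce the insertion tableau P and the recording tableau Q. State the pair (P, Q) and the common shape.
P = [1, 3, 4, 6] / [2, 7] / [5];  Q = [1, 4, 5, 7] / [2, 6] / [3];  common shape = (4, 2, 1)

Row-insert the values π_1, π_2, … into P one at a time, bumping the leftmost entry strictly greater than the inserted value down to the next row. The recording tableau Q records, in position (i, j), the step at which that cell was added to P.
  Insert 5 (step 1): P = [5];  Q = [1]
  Insert 2 (step 2): P = [2] / [5];  Q = [1] / [2]
  Insert 1 (step 3): P = [1] / [2] / [5];  Q = [1] / [2] / [3]
  Insert 3 (step 4): P = [1, 3] / [2] / [5];  Q = [1, 4] / [2] / [3]
  Insert 7 (step 5): P = [1, 3, 7] / [2] / [5];  Q = [1, 4, 5] / [2] / [3]
  Insert 4 (step 6): P = [1, 3, 4] / [2, 7] / [5];  Q = [1, 4, 5] / [2, 6] / [3]
  Insert 6 (step 7): P = [1, 3, 4, 6] / [2, 7] / [5];  Q = [1, 4, 5, 7] / [2, 6] / [3]
Final shape: (4, 2, 1).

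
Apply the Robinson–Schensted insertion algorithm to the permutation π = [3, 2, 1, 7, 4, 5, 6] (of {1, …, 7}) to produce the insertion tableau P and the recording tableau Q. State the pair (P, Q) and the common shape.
P = [1, 4, 5, 6] / [2, 7] / [3];  Q = [1, 4, 6, 7] / [2, 5] / [3];  common shape = (4, 2, 1)

Row-insert the values π_1, π_2, … into P one at a time, bumping the leftmost entry strictly greater than the inserted value down to the next row. The recording tableau Q records, in position (i, j), the step at which that cell was added to P.
  Insert 3 (step 1): P = [3];  Q = [1]
  Insert 2 (step 2): P = [2] / [3];  Q = [1] / [2]
  Insert 1 (step 3): P = [1] / [2] / [3];  Q = [1] / [2] / [3]
  Insert 7 (step 4): P = [1, 7] / [2] / [3];  Q = [1, 4] / [2] / [3]
  Insert 4 (step 5): P = [1, 4] / [2, 7] / [3];  Q = [1, 4] / [2, 5] / [3]
  Insert 5 (step 6): P = [1, 4, 5] / [2, 7] / [3];  Q = [1, 4, 6] / [2, 5] / [3]
  Insert 6 (step 7): P = [1, 4, 5, 6] / [2, 7] / [3];  Q = [1, 4, 6, 7] / [2, 5] / [3]
Final shape: (4, 2, 1).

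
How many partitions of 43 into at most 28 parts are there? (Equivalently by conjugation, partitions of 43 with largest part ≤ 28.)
p(43, parts ≤ 28) = 62753

Use the recurrence p(n, m) = p(n, m−1) + p(n−m, m): either the largest part is < m (count p(n, m−1)) or the largest part is exactly m (remove one copy of m, count p(n−m, m)). With p(0, ·) = 1 this gives p(43, parts ≤ 28) = 62753. (By conjugating Young diagrams, this also counts partitions of 43 into at most 28 parts.)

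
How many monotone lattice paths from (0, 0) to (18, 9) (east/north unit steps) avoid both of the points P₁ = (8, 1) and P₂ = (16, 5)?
Number of paths = 4054593

Inclusion–exclusion. Total paths: C(27, 18) = 4686825. Through P₁: C(9, 8)·C(18, 10) = 393822. Through P₂: C(21, 16)·C(6, 2) = 305235. Since P₁ is strictly southwest of P₂, a monotone path through both must visit P₁ then P₂; paths through both = C(9, 8)·C(12, 8)·C(6, 2) = 66825. Avoid both = 4686825 − 393822 − 305235 + 66825 = 4054593.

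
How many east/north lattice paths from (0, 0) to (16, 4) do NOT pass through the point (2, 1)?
Number of paths = 2805

Total paths from (0, 0) to (16, 4): C(20, 16) = 4845. Paths through (2, 1): (paths (0, 0) → (2, 1)) × (paths (2, 1) → (16, 4)) = C(3, 2) · C(17, 14) = 3 · 680 = 2040. Avoidance count = 4845 − 2040 = 2805.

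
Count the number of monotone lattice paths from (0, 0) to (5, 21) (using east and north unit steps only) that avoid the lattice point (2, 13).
Number of paths = 48455

Total paths from (0, 0) to (5, 21): C(26, 5) = 65780. Paths through (2, 13): (paths (0, 0) → (2, 13)) × (paths (2, 13) → (5, 21)) = C(15, 2) · C(11, 3) = 105 · 165 = 17325. Avoidance count = 65780 − 17325 = 48455.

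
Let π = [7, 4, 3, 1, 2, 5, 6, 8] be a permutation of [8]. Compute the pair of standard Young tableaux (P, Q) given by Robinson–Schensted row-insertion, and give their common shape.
P = [1, 2, 5, 6, 8] / [3] / [4] / [7];  Q = [1, 5, 6, 7, 8] / [2] / [3] / [4];  common shape = (5, 1, 1, 1)

Row-insert the values π_1, π_2, … into P one at a time, bumping the leftmost entry strictly greater than the inserted value down to the next row. The recording tableau Q records, in position (i, j), the step at which that cell was added to P.
  Insert 7 (step 1): P = [7];  Q = [1]
  Insert 4 (step 2): P = [4] / [7];  Q = [1] / [2]
  Insert 3 (step 3): P = [3] / [4] / [7];  Q = [1] / [2] / [3]
  Insert 1 (step 4): P = [1] / [3] / [4] / [7];  Q = [1] / [2] / [3] / [4]
  Insert 2 (step 5): P = [1, 2] / [3] / [4] / [7];  Q = [1, 5] / [2] / [3] / [4]
  Insert 5 (step 6): P = [1, 2, 5] / [3] / [4] / [7];  Q = [1, 5, 6] / [2] / [3] / [4]
  Insert 6 (step 7): P = [1, 2, 5, 6] / [3] / [4] / [7];  Q = [1, 5, 6, 7] / [2] / [3] / [4]
  Insert 8 (step 8): P = [1, 2, 5, 6, 8] / [3] / [4] / [7];  Q = [1, 5, 6, 7, 8] / [2] / [3] / [4]
Final shape: (5, 1, 1, 1).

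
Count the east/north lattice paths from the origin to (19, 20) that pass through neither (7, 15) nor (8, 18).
Number of paths = 67799290416

Inclusion–exclusion. Total paths: C(39, 19) = 68923264410. Through P₁: C(22, 7)·C(17, 12) = 1055326272. Through P₂: C(26, 8)·C(13, 11) = 121857450. Since P₁ is strictly southwest of P₂, a monotone path through both must visit P₁ then P₂; paths through both = C(22, 7)·C(4, 1)·C(13, 11) = 53209728. Avoid both = 68923264410 − 1055326272 − 121857450 + 53209728 = 67799290416.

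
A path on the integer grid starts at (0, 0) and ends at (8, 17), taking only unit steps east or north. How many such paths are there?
Number of paths = 1081575

A monotone lattice path from (0, 0) to (8, 17) consists of 8 east steps and 17 north steps in some order, so it is determined by which 8 of the 25 steps are east. The count is C(25, 8) = 1081575.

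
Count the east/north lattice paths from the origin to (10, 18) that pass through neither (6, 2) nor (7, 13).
Number of paths = 8665146

Inclusion–exclusion. Total paths: C(28, 10) = 13123110. Through P₁: C(8, 6)·C(20, 4) = 135660. Through P₂: C(20, 7)·C(8, 3) = 4341120. Since P₁ is strictly southwest of P₂, a monotone path through both must visit P₁ then P₂; paths through both = C(8, 6)·C(12, 1)·C(8, 3) = 18816. Avoid both = 13123110 − 135660 − 4341120 + 18816 = 8665146.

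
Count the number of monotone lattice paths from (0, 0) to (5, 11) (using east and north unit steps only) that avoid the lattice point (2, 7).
Number of paths = 3108

Total paths from (0, 0) to (5, 11): C(16, 5) = 4368. Paths through (2, 7): (paths (0, 0) → (2, 7)) × (paths (2, 7) → (5, 11)) = C(9, 2) · C(7, 3) = 36 · 35 = 1260. Avoidance count = 4368 − 1260 = 3108.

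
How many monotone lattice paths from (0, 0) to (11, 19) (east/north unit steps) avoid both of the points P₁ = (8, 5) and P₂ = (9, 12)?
Number of paths = 43541316

Inclusion–exclusion. Total paths: C(30, 11) = 54627300. Through P₁: C(13, 8)·C(17, 3) = 875160. Through P₂: C(21, 9)·C(9, 2) = 10581480. Since P₁ is strictly southwest of P₂, a monotone path through both must visit P₁ then P₂; paths through both = C(13, 8)·C(8, 1)·C(9, 2) = 370656. Avoid both = 54627300 − 875160 − 10581480 + 370656 = 43541316.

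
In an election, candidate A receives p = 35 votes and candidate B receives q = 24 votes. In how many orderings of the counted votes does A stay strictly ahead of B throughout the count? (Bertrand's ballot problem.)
Strict-lead orderings = 4032978938683695

Total orderings of the 59 votes with 35 for A: C(59, 35) = 21631432489303455. By the Bertrand ballot formula (Cycle Lemma / reflection principle), the number of orderings in which A is strictly ahead of B throughout is (p − q)/(p + q) · C(p + q, p) = (35 − 24)/(35 + 24) · 21631432489303455 = 4032978938683695.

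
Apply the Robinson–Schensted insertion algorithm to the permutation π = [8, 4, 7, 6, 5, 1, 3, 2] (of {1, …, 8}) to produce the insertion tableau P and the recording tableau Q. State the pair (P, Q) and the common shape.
P = [1, 2] / [3, 5] / [4] / [6] / [7] / [8];  Q = [1, 3] / [2, 7] / [4] / [5] / [6] / [8];  common shape = (2, 2, 1, 1, 1, 1)

Row-insert the values π_1, π_2, … into P one at a time, bumping the leftmost entry strictly greater than the inserted value down to the next row. The recording tableau Q records, in position (i, j), the step at which that cell was added to P.
  Insert 8 (step 1): P = [8];  Q = [1]
  Insert 4 (step 2): P = [4] / [8];  Q = [1] / [2]
  Insert 7 (step 3): P = [4, 7] / [8];  Q = [1, 3] / [2]
  Insert 6 (step 4): P = [4, 6] / [7] / [8];  Q = [1, 3] / [2] / [4]
  Insert 5 (step 5): P = [4, 5] / [6] / [7] / [8];  Q = [1, 3] / [2] / [4] / [5]
  Insert 1 (step 6): P = [1, 5] / [4] / [6] / [7] / [8];  Q = [1, 3] / [2] / [4] / [5] / [6]
  Insert 3 (step 7): P = [1, 3] / [4, 5] / [6] / [7] / [8];  Q = [1, 3] / [2, 7] / [4] / [5] / [6]
  Insert 2 (step 8): P = [1, 2] / [3, 5] / [4] / [6] / [7] / [8];  Q = [1, 3] / [2, 7] / [4] / [5] / [6] / [8]
Final shape: (2, 2, 1, 1, 1, 1).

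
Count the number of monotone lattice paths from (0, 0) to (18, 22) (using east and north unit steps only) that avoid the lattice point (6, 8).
Number of paths = 84378188700

Total paths from (0, 0) to (18, 22): C(40, 18) = 113380261800. Paths through (6, 8): (paths (0, 0) → (6, 8)) × (paths (6, 8) → (18, 22)) = C(14, 6) · C(26, 12) = 3003 · 9657700 = 29002073100. Avoidance count = 113380261800 − 29002073100 = 84378188700.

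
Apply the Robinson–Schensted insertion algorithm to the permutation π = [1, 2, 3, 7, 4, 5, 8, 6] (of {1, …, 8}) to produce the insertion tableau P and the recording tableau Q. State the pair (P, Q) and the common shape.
P = [1, 2, 3, 4, 5, 6] / [7, 8];  Q = [1, 2, 3, 4, 6, 7] / [5, 8];  common shape = (6, 2)

Row-insert the values π_1, π_2, … into P one at a time, bumping the leftmost entry strictly greater than the inserted value down to the next row. The recording tableau Q records, in position (i, j), the step at which that cell was added to P.
  Insert 1 (step 1): P = [1];  Q = [1]
  Insert 2 (step 2): P = [1, 2];  Q = [1, 2]
  Insert 3 (step 3): P = [1, 2, 3];  Q = [1, 2, 3]
  Insert 7 (step 4): P = [1, 2, 3, 7];  Q = [1, 2, 3, 4]
  Insert 4 (step 5): P = [1, 2, 3, 4] / [7];  Q = [1, 2, 3, 4] / [5]
  Insert 5 (step 6): P = [1, 2, 3, 4, 5] / [7];  Q = [1, 2, 3, 4, 6] / [5]
  Insert 8 (step 7): P = [1, 2, 3, 4, 5, 8] / [7];  Q = [1, 2, 3, 4, 6, 7] / [5]
  Insert 6 (step 8): P = [1, 2, 3, 4, 5, 6] / [7, 8];  Q = [1, 2, 3, 4, 6, 7] / [5, 8]
Final shape: (6, 2).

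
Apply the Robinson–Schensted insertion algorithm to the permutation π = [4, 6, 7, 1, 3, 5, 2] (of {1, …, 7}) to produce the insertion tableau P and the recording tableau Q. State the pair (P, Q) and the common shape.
P = [1, 2, 5] / [3, 6, 7] / [4];  Q = [1, 2, 3] / [4, 5, 6] / [7];  common shape = (3, 3, 1)

Row-insert the values π_1, π_2, … into P one at a time, bumping the leftmost entry strictly greater than the inserted value down to the next row. The recording tableau Q records, in position (i, j), the step at which that cell was added to P.
  Insert 4 (step 1): P = [4];  Q = [1]
  Insert 6 (step 2): P = [4, 6];  Q = [1, 2]
  Insert 7 (step 3): P = [4, 6, 7];  Q = [1, 2, 3]
  Insert 1 (step 4): P = [1, 6, 7] / [4];  Q = [1, 2, 3] / [4]
  Insert 3 (step 5): P = [1, 3, 7] / [4, 6];  Q = [1, 2, 3] / [4, 5]
  Insert 5 (step 6): P = [1, 3, 5] / [4, 6, 7];  Q = [1, 2, 3] / [4, 5, 6]
  Insert 2 (step 7): P = [1, 2, 5] / [3, 6, 7] / [4];  Q = [1, 2, 3] / [4, 5, 6] / [7]
Final shape: (3, 3, 1).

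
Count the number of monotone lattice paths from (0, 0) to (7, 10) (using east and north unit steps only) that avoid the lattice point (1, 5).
Number of paths = 16676

Total paths from (0, 0) to (7, 10): C(17, 7) = 19448. Paths through (1, 5): (paths (0, 0) → (1, 5)) × (paths (1, 5) → (7, 10)) = C(6, 1) · C(11, 6) = 6 · 462 = 2772. Avoidance count = 19448 − 2772 = 16676.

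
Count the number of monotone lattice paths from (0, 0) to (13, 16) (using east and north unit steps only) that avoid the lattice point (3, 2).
Number of paths = 48251355

Total paths from (0, 0) to (13, 16): C(29, 13) = 67863915. Paths through (3, 2): (paths (0, 0) → (3, 2)) × (paths (3, 2) → (13, 16)) = C(5, 3) · C(24, 10) = 10 · 1961256 = 19612560. Avoidance count = 67863915 − 19612560 = 48251355.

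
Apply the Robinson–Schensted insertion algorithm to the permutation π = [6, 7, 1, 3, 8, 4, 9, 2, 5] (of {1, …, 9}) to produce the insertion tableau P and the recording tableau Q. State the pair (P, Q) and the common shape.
P = [1, 2, 4, 5] / [3, 7, 8, 9] / [6];  Q = [1, 2, 5, 7] / [3, 4, 6, 9] / [8];  common shape = (4, 4, 1)

Row-insert the values π_1, π_2, … into P one at a time, bumping the leftmost entry strictly greater than the inserted value down to the next row. The recording tableau Q records, in position (i, j), the step at which that cell was added to P.
  Insert 6 (step 1): P = [6];  Q = [1]
  Insert 7 (step 2): P = [6, 7];  Q = [1, 2]
  Insert 1 (step 3): P = [1, 7] / [6];  Q = [1, 2] / [3]
  Insert 3 (step 4): P = [1, 3] / [6, 7];  Q = [1, 2] / [3, 4]
  Insert 8 (step 5): P = [1, 3, 8] / [6, 7];  Q = [1, 2, 5] / [3, 4]
  Insert 4 (step 6): P = [1, 3, 4] / [6, 7, 8];  Q = [1, 2, 5] / [3, 4, 6]
  Insert 9 (step 7): P = [1, 3, 4, 9] / [6, 7, 8];  Q = [1, 2, 5, 7] / [3, 4, 6]
  Insert 2 (step 8): P = [1, 2, 4, 9] / [3, 7, 8] / [6];  Q = [1, 2, 5, 7] / [3, 4, 6] / [8]
  Insert 5 (step 9): P = [1, 2, 4, 5] / [3, 7, 8, 9] / [6];  Q = [1, 2, 5, 7] / [3, 4, 6, 9] / [8]
Final shape: (4, 4, 1).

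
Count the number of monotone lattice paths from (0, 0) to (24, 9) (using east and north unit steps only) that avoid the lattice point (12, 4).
Number of paths = 27304940

Total paths from (0, 0) to (24, 9): C(33, 24) = 38567100. Paths through (12, 4): (paths (0, 0) → (12, 4)) × (paths (12, 4) → (24, 9)) = C(16, 12) · C(17, 12) = 1820 · 6188 = 11262160. Avoidance count = 38567100 − 11262160 = 27304940.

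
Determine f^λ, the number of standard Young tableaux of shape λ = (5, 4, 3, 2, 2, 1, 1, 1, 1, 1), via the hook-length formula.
# SYT of shape (5, 4, 3, 2, 2, 1, 1, 1, 1, 1) = 261891630

Hook-length formula: f^λ = n! / Π hook(c), product over all cells c of the Young diagram. For λ = (5, 4, 3, 2, 2, 1, 1, 1, 1, 1), n = 21 boxes. Hook lengths by row (left-to-right, top-to-bottom): [14, 8, 5, 3, 1]; [12, 6, 3, 1]; [10, 4, 1]; [8, 2]; [7, 1]; [5]; [4]; [3]; [2]; [1]. Product of hooks = 195084288000. So f^λ = 21! / 195084288000 = 51090942171709440000 / 195084288000 = 261891630.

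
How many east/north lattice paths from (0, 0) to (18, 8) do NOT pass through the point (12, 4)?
Number of paths = 1180075

Total paths from (0, 0) to (18, 8): C(26, 18) = 1562275. Paths through (12, 4): (paths (0, 0) → (12, 4)) × (paths (12, 4) → (18, 8)) = C(16, 12) · C(10, 6) = 1820 · 210 = 382200. Avoidance count = 1562275 − 382200 = 1180075.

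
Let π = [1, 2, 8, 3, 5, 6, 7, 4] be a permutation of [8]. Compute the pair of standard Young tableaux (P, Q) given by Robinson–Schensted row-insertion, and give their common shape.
P = [1, 2, 3, 4, 6, 7] / [5] / [8];  Q = [1, 2, 3, 5, 6, 7] / [4] / [8];  common shape = (6, 1, 1)

Row-insert the values π_1, π_2, … into P one at a time, bumping the leftmost entry strictly greater than the inserted value down to the next row. The recording tableau Q records, in position (i, j), the step at which that cell was added to P.
  Insert 1 (step 1): P = [1];  Q = [1]
  Insert 2 (step 2): P = [1, 2];  Q = [1, 2]
  Insert 8 (step 3): P = [1, 2, 8];  Q = [1, 2, 3]
  Insert 3 (step 4): P = [1, 2, 3] / [8];  Q = [1, 2, 3] / [4]
  Insert 5 (step 5): P = [1, 2, 3, 5] / [8];  Q = [1, 2, 3, 5] / [4]
  Insert 6 (step 6): P = [1, 2, 3, 5, 6] / [8];  Q = [1, 2, 3, 5, 6] / [4]
  Insert 7 (step 7): P = [1, 2, 3, 5, 6, 7] / [8];  Q = [1, 2, 3, 5, 6, 7] / [4]
  Insert 4 (step 8): P = [1, 2, 3, 4, 6, 7] / [5] / [8];  Q = [1, 2, 3, 5, 6, 7] / [4] / [8]
Final shape: (6, 1, 1).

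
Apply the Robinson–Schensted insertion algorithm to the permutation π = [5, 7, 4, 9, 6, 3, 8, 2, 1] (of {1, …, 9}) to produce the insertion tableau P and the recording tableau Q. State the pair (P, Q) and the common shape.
P = [1, 6, 8] / [2, 7, 9] / [3] / [4] / [5];  Q = [1, 2, 4] / [3, 5, 7] / [6] / [8] / [9];  common shape = (3, 3, 1, 1, 1)

Row-insert the values π_1, π_2, … into P one at a time, bumping the leftmost entry strictly greater than the inserted value down to the next row. The recording tableau Q records, in position (i, j), the step at which that cell was added to P.
  Insert 5 (step 1): P = [5];  Q = [1]
  Insert 7 (step 2): P = [5, 7];  Q = [1, 2]
  Insert 4 (step 3): P = [4, 7] / [5];  Q = [1, 2] / [3]
  Insert 9 (step 4): P = [4, 7, 9] / [5];  Q = [1, 2, 4] / [3]
  Insert 6 (step 5): P = [4, 6, 9] / [5, 7];  Q = [1, 2, 4] / [3, 5]
  Insert 3 (step 6): P = [3, 6, 9] / [4, 7] / [5];  Q = [1, 2, 4] / [3, 5] / [6]
  Insert 8 (step 7): P = [3, 6, 8] / [4, 7, 9] / [5];  Q = [1, 2, 4] / [3, 5, 7] / [6]
  Insert 2 (step 8): P = [2, 6, 8] / [3, 7, 9] / [4] / [5];  Q = [1, 2, 4] / [3, 5, 7] / [6] / [8]
  Insert 1 (step 9): P = [1, 6, 8] / [2, 7, 9] / [3] / [4] / [5];  Q = [1, 2, 4] / [3, 5, 7] / [6] / [8] / [9]
Final shape: (3, 3, 1, 1, 1).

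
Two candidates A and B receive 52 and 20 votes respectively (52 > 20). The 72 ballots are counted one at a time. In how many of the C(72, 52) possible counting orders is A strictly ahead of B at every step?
Strict-lead orderings = 138688468899531936

Total orderings of the 72 votes with 52 for A: C(72, 52) = 312049055023946856. By the Bertrand ballot formula (Cycle Lemma / reflection principle), the number of orderings in which A is strictly ahead of B throughout is (p − q)/(p + q) · C(p + q, p) = (52 − 20)/(52 + 20) · 312049055023946856 = 138688468899531936.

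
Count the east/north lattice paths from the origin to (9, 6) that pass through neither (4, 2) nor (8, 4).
Number of paths = 2305

Inclusion–exclusion. Total paths: C(15, 9) = 5005. Through P₁: C(6, 4)·C(9, 5) = 1890. Through P₂: C(12, 8)·C(3, 1) = 1485. Since P₁ is strictly southwest of P₂, a monotone path through both must visit P₁ then P₂; paths through both = C(6, 4)·C(6, 4)·C(3, 1) = 675. Avoid both = 5005 − 1890 − 1485 + 675 = 2305.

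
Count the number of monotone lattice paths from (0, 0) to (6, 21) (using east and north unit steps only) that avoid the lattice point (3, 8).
Number of paths = 203610

Total paths from (0, 0) to (6, 21): C(27, 6) = 296010. Paths through (3, 8): (paths (0, 0) → (3, 8)) × (paths (3, 8) → (6, 21)) = C(11, 3) · C(16, 3) = 165 · 560 = 92400. Avoidance count = 296010 − 92400 = 203610.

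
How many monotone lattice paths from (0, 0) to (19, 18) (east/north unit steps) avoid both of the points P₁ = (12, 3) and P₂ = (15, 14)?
Number of paths = 12177514580

Inclusion–exclusion. Total paths: C(37, 19) = 17672631900. Through P₁: C(15, 12)·C(22, 7) = 77597520. Through P₂: C(29, 15)·C(8, 4) = 5429113200. Since P₁ is strictly southwest of P₂, a monotone path through both must visit P₁ then P₂; paths through both = C(15, 12)·C(14, 3)·C(8, 4) = 11593400. Avoid both = 17672631900 − 77597520 − 5429113200 + 11593400 = 12177514580.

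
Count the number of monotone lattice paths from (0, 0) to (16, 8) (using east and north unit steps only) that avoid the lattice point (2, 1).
Number of paths = 386631

Total paths from (0, 0) to (16, 8): C(24, 16) = 735471. Paths through (2, 1): (paths (0, 0) → (2, 1)) × (paths (2, 1) → (16, 8)) = C(3, 2) · C(21, 14) = 3 · 116280 = 348840. Avoidance count = 735471 − 348840 = 386631.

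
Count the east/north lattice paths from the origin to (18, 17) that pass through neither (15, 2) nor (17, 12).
Number of paths = 4226134920

Inclusion–exclusion. Total paths: C(35, 18) = 4537567650. Through P₁: C(17, 15)·C(18, 3) = 110976. Through P₂: C(29, 17)·C(6, 1) = 311375610. Since P₁ is strictly southwest of P₂, a monotone path through both must visit P₁ then P₂; paths through both = C(17, 15)·C(12, 2)·C(6, 1) = 53856. Avoid both = 4537567650 − 110976 − 311375610 + 53856 = 4226134920.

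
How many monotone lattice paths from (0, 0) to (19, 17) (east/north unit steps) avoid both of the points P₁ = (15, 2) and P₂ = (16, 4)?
Number of paths = 8594484744

Inclusion–exclusion. Total paths: C(36, 19) = 8597496600. Through P₁: C(17, 15)·C(19, 4) = 527136. Through P₂: C(20, 16)·C(16, 3) = 2713200. Since P₁ is strictly southwest of P₂, a monotone path through both must visit P₁ then P₂; paths through both = C(17, 15)·C(3, 1)·C(16, 3) = 228480. Avoid both = 8597496600 − 527136 − 2713200 + 228480 = 8594484744.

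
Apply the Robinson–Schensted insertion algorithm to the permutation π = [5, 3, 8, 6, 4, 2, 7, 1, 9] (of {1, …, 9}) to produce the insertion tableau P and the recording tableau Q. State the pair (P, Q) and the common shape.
P = [1, 4, 7, 9] / [2, 6] / [3] / [5] / [8];  Q = [1, 3, 7, 9] / [2, 4] / [5] / [6] / [8];  common shape = (4, 2, 1, 1, 1)

Row-insert the values π_1, π_2, … into P one at a time, bumping the leftmost entry strictly greater than the inserted value down to the next row. The recording tableau Q records, in position (i, j), the step at which that cell was added to P.
  Insert 5 (step 1): P = [5];  Q = [1]
  Insert 3 (step 2): P = [3] / [5];  Q = [1] / [2]
  Insert 8 (step 3): P = [3, 8] / [5];  Q = [1, 3] / [2]
  Insert 6 (step 4): P = [3, 6] / [5, 8];  Q = [1, 3] / [2, 4]
  Insert 4 (step 5): P = [3, 4] / [5, 6] / [8];  Q = [1, 3] / [2, 4] / [5]
  Insert 2 (step 6): P = [2, 4] / [3, 6] / [5] / [8];  Q = [1, 3] / [2, 4] / [5] / [6]
  Insert 7 (step 7): P = [2, 4, 7] / [3, 6] / [5] / [8];  Q = [1, 3, 7] / [2, 4] / [5] / [6]
  Insert 1 (step 8): P = [1, 4, 7] / [2, 6] / [3] / [5] / [8];  Q = [1, 3, 7] / [2, 4] / [5] / [6] / [8]
  Insert 9 (step 9): P = [1, 4, 7, 9] / [2, 6] / [3] / [5] / [8];  Q = [1, 3, 7, 9] / [2, 4] / [5] / [6] / [8]
Final shape: (4, 2, 1, 1, 1).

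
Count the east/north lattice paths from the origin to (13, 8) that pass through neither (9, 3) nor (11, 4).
Number of paths = 165195

Inclusion–exclusion. Total paths: C(21, 13) = 203490. Through P₁: C(12, 9)·C(9, 4) = 27720. Through P₂: C(15, 11)·C(6, 2) = 20475. Since P₁ is strictly southwest of P₂, a monotone path through both must visit P₁ then P₂; paths through both = C(12, 9)·C(3, 2)·C(6, 2) = 9900. Avoid both = 203490 − 27720 − 20475 + 9900 = 165195.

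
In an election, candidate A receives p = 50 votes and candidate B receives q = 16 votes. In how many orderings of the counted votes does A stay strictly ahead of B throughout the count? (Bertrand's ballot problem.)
Strict-lead orderings = 440671237120764

Total orderings of the 66 votes with 50 for A: C(66, 50) = 855420636763836. By the Bertrand ballot formula (Cycle Lemma / reflection principle), the number of orderings in which A is strictly ahead of B throughout is (p − q)/(p + q) · C(p + q, p) = (50 − 16)/(50 + 16) · 855420636763836 = 440671237120764.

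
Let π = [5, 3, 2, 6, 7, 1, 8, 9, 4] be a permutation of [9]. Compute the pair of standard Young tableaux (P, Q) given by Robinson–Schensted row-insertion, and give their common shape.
P = [1, 4, 7, 8, 9] / [2, 6] / [3] / [5];  Q = [1, 4, 5, 7, 8] / [2, 9] / [3] / [6];  common shape = (5, 2, 1, 1)

Row-insert the values π_1, π_2, … into P one at a time, bumping the leftmost entry strictly greater than the inserted value down to the next row. The recording tableau Q records, in position (i, j), the step at which that cell was added to P.
  Insert 5 (step 1): P = [5];  Q = [1]
  Insert 3 (step 2): P = [3] / [5];  Q = [1] / [2]
  Insert 2 (step 3): P = [2] / [3] / [5];  Q = [1] / [2] / [3]
  Insert 6 (step 4): P = [2, 6] / [3] / [5];  Q = [1, 4] / [2] / [3]
  Insert 7 (step 5): P = [2, 6, 7] / [3] / [5];  Q = [1, 4, 5] / [2] / [3]
  Insert 1 (step 6): P = [1, 6, 7] / [2] / [3] / [5];  Q = [1, 4, 5] / [2] / [3] / [6]
  Insert 8 (step 7): P = [1, 6, 7, 8] / [2] / [3] / [5];  Q = [1, 4, 5, 7] / [2] / [3] / [6]
  Insert 9 (step 8): P = [1, 6, 7, 8, 9] / [2] / [3] / [5];  Q = [1, 4, 5, 7, 8] / [2] / [3] / [6]
  Insert 4 (step 9): P = [1, 4, 7, 8, 9] / [2, 6] / [3] / [5];  Q = [1, 4, 5, 7, 8] / [2, 9] / [3] / [6]
Final shape: (5, 2, 1, 1).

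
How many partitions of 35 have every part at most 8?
p(35, parts ≤ 8) = 5066

Use the recurrence p(n, m) = p(n, m−1) + p(n−m, m): either the largest part is < m (count p(n, m−1)) or the largest part is exactly m (remove one copy of m, count p(n−m, m)). With p(0, ·) = 1 this gives p(35, parts ≤ 8) = 5066. (By conjugating Young diagrams, this also counts partitions of 35 into at most 8 parts.)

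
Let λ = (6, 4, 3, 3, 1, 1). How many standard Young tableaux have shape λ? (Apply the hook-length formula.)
# SYT of shape (6, 4, 3, 3, 1, 1) = 11277630

Hook-length formula: f^λ = n! / Π hook(c), product over all cells c of the Young diagram. For λ = (6, 4, 3, 3, 1, 1), n = 18 boxes. Hook lengths by row (left-to-right, top-to-bottom): [11, 8, 7, 4, 2, 1]; [8, 5, 4, 1]; [6, 3, 2]; [5, 2, 1]; [2]; [1]. Product of hooks = 567705600. So f^λ = 18! / 567705600 = 6402373705728000 / 567705600 = 11277630.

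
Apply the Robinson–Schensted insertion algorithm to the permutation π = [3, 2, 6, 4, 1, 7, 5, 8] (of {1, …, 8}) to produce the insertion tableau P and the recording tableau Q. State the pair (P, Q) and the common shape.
P = [1, 4, 5, 8] / [2, 6, 7] / [3];  Q = [1, 3, 6, 8] / [2, 4, 7] / [5];  common shape = (4, 3, 1)

Row-insert the values π_1, π_2, … into P one at a time, bumping the leftmost entry strictly greater than the inserted value down to the next row. The recording tableau Q records, in position (i, j), the step at which that cell was added to P.
  Insert 3 (step 1): P = [3];  Q = [1]
  Insert 2 (step 2): P = [2] / [3];  Q = [1] / [2]
  Insert 6 (step 3): P = [2, 6] / [3];  Q = [1, 3] / [2]
  Insert 4 (step 4): P = [2, 4] / [3, 6];  Q = [1, 3] / [2, 4]
  Insert 1 (step 5): P = [1, 4] / [2, 6] / [3];  Q = [1, 3] / [2, 4] / [5]
  Insert 7 (step 6): P = [1, 4, 7] / [2, 6] / [3];  Q = [1, 3, 6] / [2, 4] / [5]
  Insert 5 (step 7): P = [1, 4, 5] / [2, 6, 7] / [3];  Q = [1, 3, 6] / [2, 4, 7] / [5]
  Insert 8 (step 8): P = [1, 4, 5, 8] / [2, 6, 7] / [3];  Q = [1, 3, 6, 8] / [2, 4, 7] / [5]
Final shape: (4, 3, 1).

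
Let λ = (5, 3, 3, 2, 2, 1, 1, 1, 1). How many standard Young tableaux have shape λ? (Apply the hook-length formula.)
# SYT of shape (5, 3, 3, 2, 2, 1, 1, 1, 1) = 16116408

Hook-length formula: f^λ = n! / Π hook(c), product over all cells c of the Young diagram. For λ = (5, 3, 3, 2, 2, 1, 1, 1, 1), n = 19 boxes. Hook lengths by row (left-to-right, top-to-bottom): [13, 8, 5, 2, 1]; [10, 5, 2]; [9, 4, 1]; [7, 2]; [6, 1]; [4]; [3]; [2]; [1]. Product of hooks = 7547904000. So f^λ = 19! / 7547904000 = 121645100408832000 / 7547904000 = 16116408.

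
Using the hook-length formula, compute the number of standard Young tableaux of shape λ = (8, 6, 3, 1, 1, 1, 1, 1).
# SYT of shape (8, 6, 3, 1, 1, 1, 1, 1) = 1045626582

Hook-length formula: f^λ = n! / Π hook(c), product over all cells c of the Young diagram. For λ = (8, 6, 3, 1, 1, 1, 1, 1), n = 22 boxes. Hook lengths by row (left-to-right, top-to-bottom): [15, 9, 8, 6, 5, 4, 2, 1]; [12, 6, 5, 3, 2, 1]; [8, 2, 1]; [5]; [4]; [3]; [2]; [1]. Product of hooks = 1074954240000. So f^λ = 22! / 1074954240000 = 1124000727777607680000 / 1074954240000 = 1045626582.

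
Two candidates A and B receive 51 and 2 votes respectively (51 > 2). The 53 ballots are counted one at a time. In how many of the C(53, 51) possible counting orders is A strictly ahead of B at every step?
Strict-lead orderings = 1274

Total orderings of the 53 votes with 51 for A: C(53, 51) = 1378. By the Bertrand ballot formula (Cycle Lemma / reflection principle), the number of orderings in which A is strictly ahead of B throughout is (p − q)/(p + q) · C(p + q, p) = (51 − 2)/(51 + 2) · 1378 = 1274.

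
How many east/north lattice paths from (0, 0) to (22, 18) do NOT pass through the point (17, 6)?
Number of paths = 112755601764

Total paths from (0, 0) to (22, 18): C(40, 22) = 113380261800. Paths through (17, 6): (paths (0, 0) → (17, 6)) × (paths (17, 6) → (22, 18)) = C(23, 17) · C(17, 5) = 100947 · 6188 = 624660036. Avoidance count = 113380261800 − 624660036 = 112755601764.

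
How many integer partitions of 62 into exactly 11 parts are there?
p(62, 11 parts) = 91058

Partitions of n into exactly k parts are in bijection with partitions of n − k into at most k parts (subtract 1 from each part). So p(62, exactly 11) = p(51, parts ≤ 11). Computing via the recurrence p(m, j) = p(m, j−1) + p(m−j, j) gives 91058.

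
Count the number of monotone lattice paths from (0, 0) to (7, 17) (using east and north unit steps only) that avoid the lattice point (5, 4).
Number of paths = 332874

Total paths from (0, 0) to (7, 17): C(24, 7) = 346104. Paths through (5, 4): (paths (0, 0) → (5, 4)) × (paths (5, 4) → (7, 17)) = C(9, 5) · C(15, 2) = 126 · 105 = 13230. Avoidance count = 346104 − 13230 = 332874.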